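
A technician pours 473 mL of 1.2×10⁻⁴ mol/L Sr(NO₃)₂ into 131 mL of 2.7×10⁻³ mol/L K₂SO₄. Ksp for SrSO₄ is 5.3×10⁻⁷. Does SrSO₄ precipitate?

No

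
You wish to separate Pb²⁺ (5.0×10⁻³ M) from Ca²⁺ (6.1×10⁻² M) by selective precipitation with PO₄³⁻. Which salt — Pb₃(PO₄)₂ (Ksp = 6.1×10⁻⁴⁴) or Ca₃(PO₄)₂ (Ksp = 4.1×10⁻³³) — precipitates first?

A salt starts to precipitate once the ion product Q reaches its Ksp.
For Pb₃(PO₄)₂: [PO₄³⁻] = (Ksp/[Pb²⁺]^3)^(1/2) = 7.0×10⁻¹⁹ M
For Ca₃(PO₄)₂: [PO₄³⁻] = (Ksp/[Ca²⁺]^3)^(1/2) = 4.3×10⁻¹⁵ M
The smaller threshold [PO₄³⁻] is reached first, so Pb₃(PO₄)₂ precipitates first.

Pb₃(PO₄)₂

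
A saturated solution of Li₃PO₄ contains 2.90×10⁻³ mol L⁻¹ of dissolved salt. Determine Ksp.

Ksp = 1.91×10⁻⁹

Li₃PO₄(s) ⇌ 3 Li⁺(aq) + PO₄³⁻(aq)
If s mol/L of Li₃PO₄ dissolves, [Li⁺] = 3s and [PO₄³⁻] = s.
Ksp = [Li⁺]^3[PO₄³⁻] = (3s)^3 · s = 27s^4
Ksp = 27 × (2.90×10⁻³)^4 = 1.91×10⁻⁹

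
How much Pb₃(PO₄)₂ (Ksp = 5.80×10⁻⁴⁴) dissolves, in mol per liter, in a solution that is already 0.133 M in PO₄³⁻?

4.95×10⁻¹⁵ M

Pb₃(PO₄)₂(s) ⇌ 3 Pb²⁺(aq) + 2 PO₄³⁻(aq)
The solution already contains PO₄³⁻ at 0.133 M. Let s be the molar solubility of Pb₃(PO₄)₂.
[PO₄³⁻] ≈ 0.133 M (common ion dominates); [Pb²⁺] = 3s.
Ksp = [Pb²⁺]^3[PO₄³⁻]^2 = (3s)^3(0.133)^2
(3s)^3 = 5.80×10⁻⁴⁴ / (0.133)^2 = 3.28×10⁻⁴²
s = 4.95×10⁻¹⁵ M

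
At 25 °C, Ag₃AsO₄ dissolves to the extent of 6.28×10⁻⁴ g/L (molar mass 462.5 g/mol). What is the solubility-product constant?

Convert to molarity: s = 6.28×10⁻⁴ / 462.5 = 1.3578×10⁻⁶ mol/L
Ag₃AsO₄(s) ⇌ 3 Ag⁺(aq) + AsO₄³⁻(aq)
With molar solubility s: [Ag⁺] = 3s, [AsO₄³⁻] = s.
Ksp = [Ag⁺]^3[AsO₄³⁻] = (3s)^3 · s = 27s^4
Ksp = 27 × (1.3578×10⁻⁶)^4 = 9.18×10⁻²³

Ksp = 9.18×10⁻²³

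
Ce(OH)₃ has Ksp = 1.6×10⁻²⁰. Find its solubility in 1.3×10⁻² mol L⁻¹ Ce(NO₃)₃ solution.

Ce(OH)₃(s) ⇌ Ce³⁺(aq) + 3 OH⁻(aq)
The solution already contains Ce³⁺ at 1.3×10⁻² mol L⁻¹. Let s be the molar solubility of Ce(OH)₃.
[Ce³⁺] ≈ 1.3×10⁻² mol L⁻¹ (common ion dominates); [OH⁻] = 3s.
Ksp = [Ce³⁺][OH⁻]^3 = (1.3×10⁻²)(3s)^3
(3s)^3 = 1.6×10⁻²⁰ / (1.3×10⁻²) = 1.2×10⁻¹⁸
s = 3.6×10⁻⁷ mol L⁻¹

3.6×10⁻⁷ M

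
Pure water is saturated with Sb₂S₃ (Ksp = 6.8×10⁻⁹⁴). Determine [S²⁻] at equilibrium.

2.7×10⁻¹⁹ M

Sb₂S₃(s) ⇌ 2 Sb³⁺(aq) + 3 S²⁻(aq)
With molar solubility s: [Sb³⁺] = 2s, [S²⁻] = 3s.
Ksp = [Sb³⁺]^2[S²⁻]^3 = (2s)^2 · (3s)^3 = 108s^5 = 6.8×10⁻⁹⁴
s = 9.1×10⁻²⁰ M
[S²⁻] = 3s = 2.7×10⁻¹⁹ M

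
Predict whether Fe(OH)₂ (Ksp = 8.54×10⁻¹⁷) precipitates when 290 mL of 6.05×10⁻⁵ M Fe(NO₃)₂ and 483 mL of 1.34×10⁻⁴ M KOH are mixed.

The combined volume is 773 mL.
[Fe²⁺] = (6.05×10⁻⁵)(290)/773 = 2.27×10⁻⁵ M
[OH⁻] = (1.34×10⁻⁴)(483)/773 = 8.37×10⁻⁵ M
Q = [Fe²⁺][OH⁻]^2 = 1.59×10⁻¹³
Q = 1.59×10⁻¹³ > Ksp = 8.54×10⁻¹⁷, so the solution is supersaturated and Fe(OH)₂ precipitates.

Yes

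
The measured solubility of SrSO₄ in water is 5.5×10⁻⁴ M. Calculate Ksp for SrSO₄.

Ksp = 3.0×10⁻⁷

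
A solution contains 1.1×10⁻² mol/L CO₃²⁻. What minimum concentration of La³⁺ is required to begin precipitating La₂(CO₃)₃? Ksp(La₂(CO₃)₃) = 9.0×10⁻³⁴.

A salt starts to precipitate once the ion product Q reaches its Ksp.
La₂(CO₃)₃(s) ⇌ 2 La³⁺(aq) + 3 CO₃²⁻(aq)
Ksp = [La³⁺]^2[CO₃²⁻]^3 = [La³⁺]^2(1.1×10⁻²)^3
[La³⁺]^2 = 9.0×10⁻³⁴ / (1.1×10⁻²)^3 = 6.8×10⁻²⁸
[La³⁺] = 2.6×10⁻¹⁴ mol/L

2.6×10⁻¹⁴ M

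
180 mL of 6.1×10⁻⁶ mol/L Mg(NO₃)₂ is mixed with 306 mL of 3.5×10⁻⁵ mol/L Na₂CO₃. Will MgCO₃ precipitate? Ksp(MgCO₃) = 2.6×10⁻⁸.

After mixing, V = 180 mL + 306 mL = 486 mL.
[Mg²⁺] = (6.1×10⁻⁶)(180)/486 = 2.3×10⁻⁶ mol/L
[CO₃²⁻] = (3.5×10⁻⁵)(306)/486 = 2.2×10⁻⁵ mol/L
Q = [Mg²⁺][CO₃²⁻] = 5.0×10⁻¹¹
Since Q (5.0×10⁻¹¹) is less than Ksp (2.6×10⁻⁸), no MgCO₃ precipitates.

No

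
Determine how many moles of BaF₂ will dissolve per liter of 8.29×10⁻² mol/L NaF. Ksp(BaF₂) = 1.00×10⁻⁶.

1.46×10⁻⁴ M

BaF₂(s) ⇌ Ba²⁺(aq) + 2 F⁻(aq)
Let s be the solubility of BaF₂ here. The common ion gives [F⁻] ≈ 8.29×10⁻² mol/L, and [Ba²⁺] = s.
Ksp = [Ba²⁺][F⁻]^2 = s(8.29×10⁻²)^2
s = 1.00×10⁻⁶ / (8.29×10⁻²)^2 = 1.46×10⁻⁴
s = 1.46×10⁻⁴ mol/L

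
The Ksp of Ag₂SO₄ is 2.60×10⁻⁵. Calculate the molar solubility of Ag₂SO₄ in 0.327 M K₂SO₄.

Ag₂SO₄(s) ⇌ 2 Ag⁺(aq) + SO₄²⁻(aq)
SO₄²⁻ is already present at 0.327 M. If s mol/L of Ag₂SO₄ dissolves, [Ag⁺] = 2s while [SO₄²⁻] ≈ 0.327 M.
Ksp = [Ag⁺]^2[SO₄²⁻] = (2s)^2(0.327)
(2s)^2 = 2.60×10⁻⁵ / (0.327) = 7.95×10⁻⁵
s = 4.46×10⁻³ M

4.46×10⁻³ M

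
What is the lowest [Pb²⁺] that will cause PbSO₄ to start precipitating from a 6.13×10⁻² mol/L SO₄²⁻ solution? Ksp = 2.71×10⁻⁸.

4.42×10⁻⁷ M

Precipitation of each salt begins when its ion product equals Ksp.
PbSO₄(s) ⇌ Pb²⁺(aq) + SO₄²⁻(aq)
Ksp = [Pb²⁺][SO₄²⁻] = [Pb²⁺](6.13×10⁻²)
[Pb²⁺] = 2.71×10⁻⁸ / (6.13×10⁻²) = 4.42×10⁻⁷
[Pb²⁺] = 4.42×10⁻⁷ mol/L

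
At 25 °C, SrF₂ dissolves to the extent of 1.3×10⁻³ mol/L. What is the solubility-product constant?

Ksp = 8.8×10⁻⁹

SrF₂(s) ⇌ Sr²⁺(aq) + 2 F⁻(aq)
If s mol/L of SrF₂ dissolves, [Sr²⁺] = s and [F⁻] = 2s.
Ksp = [Sr²⁺][F⁻]^2 = s · (2s)^2 = 4s^3
Ksp = 4 × (1.3×10⁻³)^3 = 8.8×10⁻⁹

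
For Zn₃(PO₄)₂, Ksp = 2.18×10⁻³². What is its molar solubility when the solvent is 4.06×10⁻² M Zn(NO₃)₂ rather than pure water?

Zn₃(PO₄)₂(s) ⇌ 3 Zn²⁺(aq) + 2 PO₄³⁻(aq)
Zn²⁺ is already present at 4.06×10⁻² M. If s mol/L of Zn₃(PO₄)₂ dissolves, [PO₄³⁻] = 2s while [Zn²⁺] ≈ 4.06×10⁻² M.
Ksp = [Zn²⁺]^3[PO₄³⁻]^2 = (4.06×10⁻²)^3(2s)^2
(2s)^2 = 2.18×10⁻³² / (4.06×10⁻²)^3 = 3.26×10⁻²⁸
s = 9.02×10⁻¹⁵ M

9.02×10⁻¹⁵ M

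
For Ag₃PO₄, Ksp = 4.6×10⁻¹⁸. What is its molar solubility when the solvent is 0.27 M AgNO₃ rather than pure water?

2.3×10⁻¹⁶ M

Ag₃PO₄(s) ⇌ 3 Ag⁺(aq) + PO₄³⁻(aq)
Ag⁺ is already present at 0.27 M. If s mol/L of Ag₃PO₄ dissolves, [PO₄³⁻] = s while [Ag⁺] ≈ 0.27 M.
Ksp = [Ag⁺]^3[PO₄³⁻] = (0.27)^3s
s = 4.6×10⁻¹⁸ / (0.27)^3 = 2.3×10⁻¹⁶
s = 2.3×10⁻¹⁶ M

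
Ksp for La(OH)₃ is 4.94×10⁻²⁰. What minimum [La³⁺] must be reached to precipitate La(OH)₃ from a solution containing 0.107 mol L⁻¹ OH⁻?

4.03×10⁻¹⁷ M

Each salt precipitates once Q = Ksp for that salt.
La(OH)₃(s) ⇌ La³⁺(aq) + 3 OH⁻(aq)
Ksp = [La³⁺][OH⁻]^3 = [La³⁺](0.107)^3
[La³⁺] = 4.94×10⁻²⁰ / (0.107)^3 = 4.03×10⁻¹⁷
[La³⁺] = 4.03×10⁻¹⁷ mol L⁻¹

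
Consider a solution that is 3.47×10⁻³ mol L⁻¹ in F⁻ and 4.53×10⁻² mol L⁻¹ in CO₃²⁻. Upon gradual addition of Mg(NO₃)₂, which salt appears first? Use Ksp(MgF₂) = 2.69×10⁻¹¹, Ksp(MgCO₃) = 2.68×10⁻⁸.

Each salt precipitates once Q = Ksp for that salt.
For MgF₂: [Mg²⁺] = (Ksp/[F⁻]^2) = 2.23×10⁻⁶ mol L⁻¹
For MgCO₃: [Mg²⁺] = (Ksp/[CO₃²⁻]) = 5.92×10⁻⁷ mol L⁻¹
Since MgCO₃ needs less Mg²⁺ to reach saturation, it precipitates first.

MgCO₃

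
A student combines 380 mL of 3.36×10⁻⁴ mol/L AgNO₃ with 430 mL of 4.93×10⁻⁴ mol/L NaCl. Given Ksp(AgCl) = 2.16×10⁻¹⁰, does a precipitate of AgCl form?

Total volume after mixing = 380 + 430 = 810 mL.
[Ag⁺] = (3.36×10⁻⁴)(380)/810 = 1.58×10⁻⁴ mol/L
[Cl⁻] = (4.93×10⁻⁴)(430)/810 = 2.62×10⁻⁴ mol/L
Q = [Ag⁺][Cl⁻] = 4.13×10⁻⁸
Q = 4.13×10⁻⁸ > Ksp = 2.16×10⁻¹⁰, so the solution is supersaturated and AgCl precipitates.

Yes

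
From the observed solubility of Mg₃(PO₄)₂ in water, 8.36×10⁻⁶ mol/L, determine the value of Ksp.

Ksp = 4.41×10⁻²⁴

Mg₃(PO₄)₂(s) ⇌ 3 Mg²⁺(aq) + 2 PO₄³⁻(aq)
With molar solubility s: [Mg²⁺] = 3s, [PO₄³⁻] = 2s.
Ksp = [Mg²⁺]^3[PO₄³⁻]^2 = (3s)^3 · (2s)^2 = 108s^5
Ksp = 108 × (8.36×10⁻⁶)^5 = 4.41×10⁻²⁴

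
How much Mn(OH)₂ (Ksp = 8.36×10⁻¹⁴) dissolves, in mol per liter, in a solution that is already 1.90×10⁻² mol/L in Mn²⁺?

Mn(OH)₂(s) ⇌ Mn²⁺(aq) + 2 OH⁻(aq)
Let s be the solubility of Mn(OH)₂ here. The common ion gives [Mn²⁺] ≈ 1.90×10⁻² mol/L, and [OH⁻] = 2s.
Ksp = [Mn²⁺][OH⁻]^2 = (1.90×10⁻²)(2s)^2
(2s)^2 = 8.36×10⁻¹⁴ / (1.90×10⁻²) = 4.40×10⁻¹²
s = 1.05×10⁻⁶ mol/L

1.05×10⁻⁶ M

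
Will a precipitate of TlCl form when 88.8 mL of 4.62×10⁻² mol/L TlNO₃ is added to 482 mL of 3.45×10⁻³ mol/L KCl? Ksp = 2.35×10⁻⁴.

After mixing, V = 88.8 mL + 482 mL = 570.8 mL.
[Tl⁺] = (4.62×10⁻²)(88.8)/570.8 = 7.19×10⁻³ mol/L
[Cl⁻] = (3.45×10⁻³)(482)/570.8 = 2.91×10⁻³ mol/L
Q = [Tl⁺][Cl⁻] = 2.09×10⁻⁵
Q < Ksp (2.09×10⁻⁵ vs 2.35×10⁻⁴); the solution remains unsaturated and no precipitate forms.

No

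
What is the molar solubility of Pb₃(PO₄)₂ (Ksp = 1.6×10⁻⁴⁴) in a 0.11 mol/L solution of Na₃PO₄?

3.7×10⁻¹⁵ M

Pb₃(PO₄)₂(s) ⇌ 3 Pb²⁺(aq) + 2 PO₄³⁻(aq)
With PO₄³⁻ already at 0.11 mol/L and s small, take [PO₄³⁻] ≈ 0.11 mol/L and [Pb²⁺] = 3s.
Ksp = [Pb²⁺]^3[PO₄³⁻]^2 = (3s)^3(0.11)^2
(3s)^3 = 1.6×10⁻⁴⁴ / (0.11)^2 = 1.3×10⁻⁴²
s = 3.7×10⁻¹⁵ mol/L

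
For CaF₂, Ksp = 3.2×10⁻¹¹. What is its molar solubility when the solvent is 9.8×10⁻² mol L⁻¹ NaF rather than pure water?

3.3×10⁻⁹ M

CaF₂(s) ⇌ Ca²⁺(aq) + 2 F⁻(aq)
The solution already contains F⁻ at 9.8×10⁻² mol L⁻¹. Let s be the molar solubility of CaF₂.
[F⁻] ≈ 9.8×10⁻² mol L⁻¹ (common ion dominates); [Ca²⁺] = s.
Ksp = [Ca²⁺][F⁻]^2 = s(9.8×10⁻²)^2
s = 3.2×10⁻¹¹ / (9.8×10⁻²)^2 = 3.3×10⁻⁹
s = 3.3×10⁻⁹ mol L⁻¹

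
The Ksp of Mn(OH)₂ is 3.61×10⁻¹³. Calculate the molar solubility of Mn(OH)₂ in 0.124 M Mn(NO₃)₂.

Mn(OH)₂(s) ⇌ Mn²⁺(aq) + 2 OH⁻(aq)
The solution already contains Mn²⁺ at 0.124 M. Let s be the molar solubility of Mn(OH)₂.
[Mn²⁺] ≈ 0.124 M (common ion dominates); [OH⁻] = 2s.
Ksp = [Mn²⁺][OH⁻]^2 = (0.124)(2s)^2
(2s)^2 = 3.61×10⁻¹³ / (0.124) = 2.91×10⁻¹²
s = 8.53×10⁻⁷ M

8.53×10⁻⁷ M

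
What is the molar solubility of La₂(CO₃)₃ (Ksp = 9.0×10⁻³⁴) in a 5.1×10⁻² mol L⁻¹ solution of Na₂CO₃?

La₂(CO₃)₃(s) ⇌ 2 La³⁺(aq) + 3 CO₃²⁻(aq)
CO₃²⁻ is already present at 5.1×10⁻² mol L⁻¹. If s mol/L of La₂(CO₃)₃ dissolves, [La³⁺] = 2s while [CO₃²⁻] ≈ 5.1×10⁻² mol L⁻¹.
Ksp = [La³⁺]^2[CO₃²⁻]^3 = (2s)^2(5.1×10⁻²)^3
(2s)^2 = 9.0×10⁻³⁴ / (5.1×10⁻²)^3 = 6.8×10⁻³⁰
s = 1.3×10⁻¹⁵ mol L⁻¹

1.3×10⁻¹⁵ M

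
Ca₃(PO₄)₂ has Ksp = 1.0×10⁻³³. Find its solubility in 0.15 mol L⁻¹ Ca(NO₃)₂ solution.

2.7×10⁻¹⁶ M

Ca₃(PO₄)₂(s) ⇌ 3 Ca²⁺(aq) + 2 PO₄³⁻(aq)
Let s be the solubility of Ca₃(PO₄)₂ here. The common ion gives [Ca²⁺] ≈ 0.15 mol L⁻¹, and [PO₄³⁻] = 2s.
Ksp = [Ca²⁺]^3[PO₄³⁻]^2 = (0.15)^3(2s)^2
(2s)^2 = 1.0×10⁻³³ / (0.15)^3 = 3.0×10⁻³¹
s = 2.7×10⁻¹⁶ mol L⁻¹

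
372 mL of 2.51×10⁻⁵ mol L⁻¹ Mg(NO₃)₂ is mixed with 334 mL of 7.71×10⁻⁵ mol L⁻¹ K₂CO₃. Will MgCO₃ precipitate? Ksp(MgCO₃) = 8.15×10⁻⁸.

No

The combined volume is 706 mL.
[Mg²⁺] = (2.51×10⁻⁵)(372)/706 = 1.32×10⁻⁵ mol L⁻¹
[CO₃²⁻] = (7.71×10⁻⁵)(334)/706 = 3.65×10⁻⁵ mol L⁻¹
Q = [Mg²⁺][CO₃²⁻] = 4.82×10⁻¹⁰
Q < Ksp (4.82×10⁻¹⁰ vs 8.15×10⁻⁸); the solution remains unsaturated and no precipitate forms.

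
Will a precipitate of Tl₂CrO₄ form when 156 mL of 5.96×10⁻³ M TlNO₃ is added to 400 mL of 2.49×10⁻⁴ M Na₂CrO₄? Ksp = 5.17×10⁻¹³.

Yes

The combined volume is 556 mL.
[Tl⁺] = (5.96×10⁻³)(156)/556 = 1.67×10⁻³ M
[CrO₄²⁻] = (2.49×10⁻⁴)(400)/556 = 1.79×10⁻⁴ M
Q = [Tl⁺]^2[CrO₄²⁻] = 5.01×10⁻¹⁰
Q = 5.01×10⁻¹⁰ > Ksp = 5.17×10⁻¹³, so the solution is supersaturated and Tl₂CrO₄ precipitates.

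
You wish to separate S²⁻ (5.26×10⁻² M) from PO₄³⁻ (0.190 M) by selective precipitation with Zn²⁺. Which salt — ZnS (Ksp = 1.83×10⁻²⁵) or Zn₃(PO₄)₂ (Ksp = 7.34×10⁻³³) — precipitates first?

Each salt precipitates once Q = Ksp for that salt.
For ZnS: [Zn²⁺] = (Ksp/[S²⁻]) = 3.48×10⁻²⁴ M
For Zn₃(PO₄)₂: [Zn²⁺] = (Ksp/[PO₄³⁻]^2)^(1/3) = 5.88×10⁻¹¹ M
Since ZnS needs less Zn²⁺ to reach saturation, it precipitates first.

ZnS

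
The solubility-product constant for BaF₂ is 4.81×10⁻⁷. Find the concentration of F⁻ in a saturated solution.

9.87×10⁻³ M

BaF₂(s) ⇌ Ba²⁺(aq) + 2 F⁻(aq)
For each mole of BaF₂ that dissolves per liter, [Ba²⁺] = s and [F⁻] = 2s; let s denote this solubility.
Ksp = [Ba²⁺][F⁻]^2 = s · (2s)^2 = 4s^3 = 4.81×10⁻⁷
s = 4.94×10⁻³ mol/L
[F⁻] = 2s = 9.87×10⁻³ mol/L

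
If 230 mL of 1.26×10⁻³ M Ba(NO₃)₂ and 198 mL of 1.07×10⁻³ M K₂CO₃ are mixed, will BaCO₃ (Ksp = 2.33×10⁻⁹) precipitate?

The combined volume is 428 mL.
[Ba²⁺] = (1.26×10⁻³)(230)/428 = 6.77×10⁻⁴ M
[CO₃²⁻] = (1.07×10⁻³)(198)/428 = 4.95×10⁻⁴ M
Q = [Ba²⁺][CO₃²⁻] = 3.35×10⁻⁷
Because Q > Ksp (3.35×10⁻⁷ vs 2.33×10⁻⁹), a precipitate of BaCO₃ forms.

Yes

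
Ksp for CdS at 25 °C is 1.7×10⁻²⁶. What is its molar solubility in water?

1.3×10⁻¹³ M

CdS(s) ⇌ Cd²⁺(aq) + S²⁻(aq)
With molar solubility s: [Cd²⁺] = s, [S²⁻] = s.
Ksp = [Cd²⁺][S²⁻] = s · s = s^2
s^2 = 1.7×10⁻²⁶
Taking the 2nd root, s = 1.3×10⁻¹³ M.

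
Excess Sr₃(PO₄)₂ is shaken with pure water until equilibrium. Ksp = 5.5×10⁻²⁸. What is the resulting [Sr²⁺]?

Sr₃(PO₄)₂(s) ⇌ 3 Sr²⁺(aq) + 2 PO₄³⁻(aq)
If s mol/L of Sr₃(PO₄)₂ dissolves, [Sr²⁺] = 3s and [PO₄³⁻] = 2s.
Ksp = [Sr²⁺]^3[PO₄³⁻]^2 = (3s)^3 · (2s)^2 = 108s^5 = 5.5×10⁻²⁸
s = 1.4×10⁻⁶ mol L⁻¹
[Sr²⁺] = 3s = 4.2×10⁻⁶ mol L⁻¹

4.2×10⁻⁶ M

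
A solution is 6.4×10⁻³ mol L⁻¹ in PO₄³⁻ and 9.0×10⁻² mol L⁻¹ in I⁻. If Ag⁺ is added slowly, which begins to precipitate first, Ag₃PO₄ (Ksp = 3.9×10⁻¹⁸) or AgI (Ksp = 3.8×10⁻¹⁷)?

AgI

Precipitation of each salt begins when its ion product equals Ksp.
For Ag₃PO₄: [Ag⁺] = (Ksp/[PO₄³⁻])^(1/3) = 8.5×10⁻⁶ mol L⁻¹
For AgI: [Ag⁺] = (Ksp/[I⁻]) = 4.2×10⁻¹⁶ mol L⁻¹
Since AgI needs less Ag⁺ to reach saturation, it precipitates first.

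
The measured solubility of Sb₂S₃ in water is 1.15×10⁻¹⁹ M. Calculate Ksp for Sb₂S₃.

Ksp = 2.17×10⁻⁹³

Sb₂S₃(s) ⇌ 2 Sb³⁺(aq) + 3 S²⁻(aq)
Call the molar solubility s, so that [Sb³⁺] = 2s and [S²⁻] = 3s.
Ksp = [Sb³⁺]^2[S²⁻]^3 = (2s)^2 · (3s)^3 = 108s^5
Ksp = 108 × (1.15×10⁻¹⁹)^5 = 2.17×10⁻⁹³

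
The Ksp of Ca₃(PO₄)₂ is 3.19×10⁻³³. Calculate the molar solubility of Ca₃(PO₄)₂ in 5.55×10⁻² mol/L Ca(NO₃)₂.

Ca₃(PO₄)₂(s) ⇌ 3 Ca²⁺(aq) + 2 PO₄³⁻(aq)
Ca²⁺ is already present at 5.55×10⁻² mol/L. If s mol/L of Ca₃(PO₄)₂ dissolves, [PO₄³⁻] = 2s while [Ca²⁺] ≈ 5.55×10⁻² mol/L.
Ksp = [Ca²⁺]^3[PO₄³⁻]^2 = (5.55×10⁻²)^3(2s)^2
(2s)^2 = 3.19×10⁻³³ / (5.55×10⁻²)^3 = 1.87×10⁻²⁹
s = 2.16×10⁻¹⁵ mol/L

2.16×10⁻¹⁵ M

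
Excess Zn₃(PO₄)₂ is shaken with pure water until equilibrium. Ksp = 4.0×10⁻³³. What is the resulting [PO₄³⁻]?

Zn₃(PO₄)₂(s) ⇌ 3 Zn²⁺(aq) + 2 PO₄³⁻(aq)
If s mol/L of Zn₃(PO₄)₂ dissolves, [Zn²⁺] = 3s and [PO₄³⁻] = 2s.
Ksp = [Zn²⁺]^3[PO₄³⁻]^2 = (3s)^3 · (2s)^2 = 108s^5 = 4.0×10⁻³³
s = 1.3×10⁻⁷ M
[PO₄³⁻] = 2s = 2.6×10⁻⁷ M

2.6×10⁻⁷ M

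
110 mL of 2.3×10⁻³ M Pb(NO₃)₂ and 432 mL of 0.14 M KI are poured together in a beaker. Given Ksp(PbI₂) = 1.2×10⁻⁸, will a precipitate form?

Yes

After mixing, V = 110 mL + 432 mL = 542 mL.
[Pb²⁺] = (2.3×10⁻³)(110)/542 = 4.7×10⁻⁴ M
[I⁻] = (0.14)(432)/542 = 0.11 M
Q = [Pb²⁺][I⁻]^2 = 5.8×10⁻⁶
Because Q > Ksp (5.8×10⁻⁶ vs 1.2×10⁻⁸), a precipitate of PbI₂ forms.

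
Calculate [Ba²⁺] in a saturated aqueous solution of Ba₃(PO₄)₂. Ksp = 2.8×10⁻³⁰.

Ba₃(PO₄)₂(s) ⇌ 3 Ba²⁺(aq) + 2 PO₄³⁻(aq)
If s mol/L of Ba₃(PO₄)₂ dissolves, [Ba²⁺] = 3s and [PO₄³⁻] = 2s.
Ksp = [Ba²⁺]^3[PO₄³⁻]^2 = (3s)^3 · (2s)^2 = 108s^5 = 2.8×10⁻³⁰
s = 4.8×10⁻⁷ mol/L
[Ba²⁺] = 3s = 1.4×10⁻⁶ mol/L

1.4×10⁻⁶ M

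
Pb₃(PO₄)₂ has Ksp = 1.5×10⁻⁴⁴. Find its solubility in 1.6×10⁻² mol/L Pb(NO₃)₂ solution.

Pb₃(PO₄)₂(s) ⇌ 3 Pb²⁺(aq) + 2 PO₄³⁻(aq)
The solution already contains Pb²⁺ at 1.6×10⁻² mol/L. Let s be the molar solubility of Pb₃(PO₄)₂.
[Pb²⁺] ≈ 1.6×10⁻² mol/L (common ion dominates); [PO₄³⁻] = 2s.
Ksp = [Pb²⁺]^3[PO₄³⁻]^2 = (1.6×10⁻²)^3(2s)^2
(2s)^2 = 1.5×10⁻⁴⁴ / (1.6×10⁻²)^3 = 3.7×10⁻³⁹
s = 3.0×10⁻²⁰ mol/L

3.0×10⁻²⁰ M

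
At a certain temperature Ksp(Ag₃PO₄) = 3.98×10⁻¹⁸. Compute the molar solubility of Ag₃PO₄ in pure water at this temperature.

Ag₃PO₄(s) ⇌ 3 Ag⁺(aq) + PO₄³⁻(aq)
For each mole of Ag₃PO₄ that dissolves per liter, [Ag⁺] = 3s and [PO₄³⁻] = s; let s denote this solubility.
Ksp = [Ag⁺]^3[PO₄³⁻] = (3s)^3 · s = 27s^4
27s^4 = 3.98×10⁻¹⁸  ⇒  s^4 = 1.47×10⁻¹⁹
s = (1.47×10⁻¹⁹)^(1/4) = 1.96×10⁻⁵ M

1.96×10⁻⁵ M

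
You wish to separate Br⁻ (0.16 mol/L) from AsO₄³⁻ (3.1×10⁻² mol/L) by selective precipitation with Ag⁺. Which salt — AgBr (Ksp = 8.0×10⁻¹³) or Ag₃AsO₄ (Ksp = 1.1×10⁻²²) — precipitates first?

AgBr

Each salt precipitates once Q = Ksp for that salt.
For AgBr: [Ag⁺] = (Ksp/[Br⁻]) = 5.0×10⁻¹² mol/L
For Ag₃AsO₄: [Ag⁺] = (Ksp/[AsO₄³⁻])^(1/3) = 1.5×10⁻⁷ mol/L
AgBr requires the lower [Ag⁺], so it precipitates first.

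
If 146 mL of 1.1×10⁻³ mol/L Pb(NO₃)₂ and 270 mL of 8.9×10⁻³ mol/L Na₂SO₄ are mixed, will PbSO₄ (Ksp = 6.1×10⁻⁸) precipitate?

Yes

Total volume after mixing = 146 + 270 = 416 mL.
[Pb²⁺] = (1.1×10⁻³)(146)/416 = 3.9×10⁻⁴ mol/L
[SO₄²⁻] = (8.9×10⁻³)(270)/416 = 5.8×10⁻³ mol/L
Q = [Pb²⁺][SO₄²⁻] = 2.2×10⁻⁶
Q = 2.2×10⁻⁶ > Ksp = 6.1×10⁻⁸, so the solution is supersaturated and PbSO₄ precipitates.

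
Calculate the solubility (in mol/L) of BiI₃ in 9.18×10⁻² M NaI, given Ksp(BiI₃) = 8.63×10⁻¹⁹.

1.12×10⁻¹⁵ M

BiI₃(s) ⇌ Bi³⁺(aq) + 3 I⁻(aq)
With I⁻ already at 9.18×10⁻² M and s small, take [I⁻] ≈ 9.18×10⁻² M and [Bi³⁺] = s.
Ksp = [Bi³⁺][I⁻]^3 = s(9.18×10⁻²)^3
s = 8.63×10⁻¹⁹ / (9.18×10⁻²)^3 = 1.12×10⁻¹⁵
s = 1.12×10⁻¹⁵ M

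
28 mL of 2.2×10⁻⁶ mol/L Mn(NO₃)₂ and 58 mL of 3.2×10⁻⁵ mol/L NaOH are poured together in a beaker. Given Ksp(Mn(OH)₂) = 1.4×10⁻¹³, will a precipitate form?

No

After mixing, V = 28 mL + 58 mL = 86 mL.
[Mn²⁺] = (2.2×10⁻⁶)(28)/86 = 7.2×10⁻⁷ mol/L
[OH⁻] = (3.2×10⁻⁵)(58)/86 = 2.2×10⁻⁵ mol/L
Q = [Mn²⁺][OH⁻]^2 = 3.3×10⁻¹⁶
Since Q (3.3×10⁻¹⁶) is less than Ksp (1.4×10⁻¹³), no Mn(OH)₂ precipitates.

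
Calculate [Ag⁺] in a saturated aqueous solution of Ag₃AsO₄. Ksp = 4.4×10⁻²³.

Ag₃AsO₄(s) ⇌ 3 Ag⁺(aq) + AsO₄³⁻(aq)
If s mol/L of Ag₃AsO₄ dissolves, [Ag⁺] = 3s and [AsO₄³⁻] = s.
Ksp = [Ag⁺]^3[AsO₄³⁻] = (3s)^3 · s = 27s^4 = 4.4×10⁻²³
s = 1.1×10⁻⁶ mol/L
[Ag⁺] = 3s = 3.4×10⁻⁶ mol/L

3.4×10⁻⁶ M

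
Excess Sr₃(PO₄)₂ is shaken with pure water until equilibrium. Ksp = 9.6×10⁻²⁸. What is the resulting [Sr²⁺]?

4.6×10⁻⁶ M

Sr₃(PO₄)₂(s) ⇌ 3 Sr²⁺(aq) + 2 PO₄³⁻(aq)
Call the molar solubility s, so that [Sr²⁺] = 3s and [PO₄³⁻] = 2s.
Ksp = [Sr²⁺]^3[PO₄³⁻]^2 = (3s)^3 · (2s)^2 = 108s^5 = 9.6×10⁻²⁸
s = 1.5×10⁻⁶ M
[Sr²⁺] = 3s = 4.6×10⁻⁶ M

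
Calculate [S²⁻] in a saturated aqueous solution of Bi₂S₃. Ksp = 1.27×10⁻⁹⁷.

Bi₂S₃(s) ⇌ 2 Bi³⁺(aq) + 3 S²⁻(aq)
Call the molar solubility s, so that [Bi³⁺] = 2s and [S²⁻] = 3s.
Ksp = [Bi³⁺]^2[S²⁻]^3 = (2s)^2 · (3s)^3 = 108s^5 = 1.27×10⁻⁹⁷
s = 1.64×10⁻²⁰ mol/L
[S²⁻] = 3s = 4.91×10⁻²⁰ mol/L

4.91×10⁻²⁰ M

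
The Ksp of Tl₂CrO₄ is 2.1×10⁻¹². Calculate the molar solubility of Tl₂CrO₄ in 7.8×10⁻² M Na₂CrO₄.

2.6×10⁻⁶ M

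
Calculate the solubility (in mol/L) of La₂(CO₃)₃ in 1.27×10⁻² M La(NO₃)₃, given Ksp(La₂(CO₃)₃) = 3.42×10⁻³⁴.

La₂(CO₃)₃(s) ⇌ 2 La³⁺(aq) + 3 CO₃²⁻(aq)
La³⁺ is already present at 1.27×10⁻² M. If s mol/L of La₂(CO₃)₃ dissolves, [CO₃²⁻] = 3s while [La³⁺] ≈ 1.27×10⁻² M.
Ksp = [La³⁺]^2[CO₃²⁻]^3 = (1.27×10⁻²)^2(3s)^3
(3s)^3 = 3.42×10⁻³⁴ / (1.27×10⁻²)^2 = 2.12×10⁻³⁰
s = 4.28×10⁻¹¹ M

4.28×10⁻¹¹ M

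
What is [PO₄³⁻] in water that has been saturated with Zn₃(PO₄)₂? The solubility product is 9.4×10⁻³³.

3.1×10⁻⁷ M

Zn₃(PO₄)₂(s) ⇌ 3 Zn²⁺(aq) + 2 PO₄³⁻(aq)
If s mol/L of Zn₃(PO₄)₂ dissolves, [Zn²⁺] = 3s and [PO₄³⁻] = 2s.
Ksp = [Zn²⁺]^3[PO₄³⁻]^2 = (3s)^3 · (2s)^2 = 108s^5 = 9.4×10⁻³³
s = 1.5×10⁻⁷ mol L⁻¹
[PO₄³⁻] = 2s = 3.1×10⁻⁷ mol L⁻¹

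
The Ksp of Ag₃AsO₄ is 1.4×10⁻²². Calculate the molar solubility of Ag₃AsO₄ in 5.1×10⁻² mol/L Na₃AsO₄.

4.7×10⁻⁸ M

Ag₃AsO₄(s) ⇌ 3 Ag⁺(aq) + AsO₄³⁻(aq)
Let s be the solubility of Ag₃AsO₄ here. The common ion gives [AsO₄³⁻] ≈ 5.1×10⁻² mol/L, and [Ag⁺] = 3s.
Ksp = [Ag⁺]^3[AsO₄³⁻] = (3s)^3(5.1×10⁻²)
(3s)^3 = 1.4×10⁻²² / (5.1×10⁻²) = 2.7×10⁻²¹
s = 4.7×10⁻⁸ mol/L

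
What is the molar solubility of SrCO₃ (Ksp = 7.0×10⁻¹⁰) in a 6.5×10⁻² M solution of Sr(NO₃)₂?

SrCO₃(s) ⇌ Sr²⁺(aq) + CO₃²⁻(aq)
With Sr²⁺ already at 6.5×10⁻² M and s small, take [Sr²⁺] ≈ 6.5×10⁻² M and [CO₃²⁻] = s.
Ksp = [Sr²⁺][CO₃²⁻] = (6.5×10⁻²)s
s = 7.0×10⁻¹⁰ / (6.5×10⁻²) = 1.1×10⁻⁸
s = 1.1×10⁻⁸ M

1.1×10⁻⁸ M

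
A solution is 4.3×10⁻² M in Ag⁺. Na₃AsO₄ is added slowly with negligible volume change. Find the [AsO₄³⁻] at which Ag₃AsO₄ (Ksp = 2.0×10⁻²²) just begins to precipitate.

2.5×10⁻¹⁸ M

Precipitation begins when Q = Ksp.
Ag₃AsO₄(s) ⇌ 3 Ag⁺(aq) + AsO₄³⁻(aq)
Ksp = [Ag⁺]^3[AsO₄³⁻] = [AsO₄³⁻](4.3×10⁻²)^3
[AsO₄³⁻] = 2.0×10⁻²² / (4.3×10⁻²)^3 = 2.5×10⁻¹⁸
[AsO₄³⁻] = 2.5×10⁻¹⁸ M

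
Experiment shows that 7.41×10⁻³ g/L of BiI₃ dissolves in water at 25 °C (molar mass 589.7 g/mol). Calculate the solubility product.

Convert to molarity: s = 7.41×10⁻³ / 589.7 = 1.2566×10⁻⁵ mol/L
BiI₃(s) ⇌ Bi³⁺(aq) + 3 I⁻(aq)
With molar solubility s: [Bi³⁺] = s, [I⁻] = 3s.
Ksp = [Bi³⁺][I⁻]^3 = s · (3s)^3 = 27s^4
Ksp = 27 × (1.2566×10⁻⁵)^4 = 6.73×10⁻¹⁹

Ksp = 6.73×10⁻¹⁹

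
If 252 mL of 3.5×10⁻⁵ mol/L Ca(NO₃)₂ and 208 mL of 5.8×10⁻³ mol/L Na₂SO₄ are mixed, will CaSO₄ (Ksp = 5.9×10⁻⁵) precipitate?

No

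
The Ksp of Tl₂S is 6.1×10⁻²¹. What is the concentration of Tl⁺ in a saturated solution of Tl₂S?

Tl₂S(s) ⇌ 2 Tl⁺(aq) + S²⁻(aq)
Let s be the molar solubility. Then [Tl⁺] = 2s and [S²⁻] = s.
Ksp = [Tl⁺]^2[S²⁻] = (2s)^2 · s = 4s^3 = 6.1×10⁻²¹
s = 1.2×10⁻⁷ mol/L
[Tl⁺] = 2s = 2.3×10⁻⁷ mol/L

2.3×10⁻⁷ M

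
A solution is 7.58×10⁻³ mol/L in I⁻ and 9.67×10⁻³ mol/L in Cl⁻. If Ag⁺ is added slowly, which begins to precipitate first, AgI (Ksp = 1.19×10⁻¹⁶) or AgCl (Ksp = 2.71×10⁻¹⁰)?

The threshold for precipitation is Q = Ksp.
For AgI: [Ag⁺] = (Ksp/[I⁻]) = 1.57×10⁻¹⁴ mol/L
For AgCl: [Ag⁺] = (Ksp/[Cl⁻]) = 2.80×10⁻⁸ mol/L
Since AgI needs less Ag⁺ to reach saturation, it precipitates first.

AgI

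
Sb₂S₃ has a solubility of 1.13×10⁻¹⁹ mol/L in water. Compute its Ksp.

Sb₂S₃(s) ⇌ 2 Sb³⁺(aq) + 3 S²⁻(aq)
Let s be the molar solubility. Then [Sb³⁺] = 2s and [S²⁻] = 3s.
Ksp = [Sb³⁺]^2[S²⁻]^3 = (2s)^2 · (3s)^3 = 108s^5
Ksp = 108 × (1.13×10⁻¹⁹)^5 = 1.99×10⁻⁹³

Ksp = 1.99×10⁻⁹³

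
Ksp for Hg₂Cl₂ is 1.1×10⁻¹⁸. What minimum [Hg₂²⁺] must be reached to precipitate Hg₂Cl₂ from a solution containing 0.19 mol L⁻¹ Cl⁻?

3.0×10⁻¹⁷ M

Precipitation begins when Q = Ksp.
Hg₂Cl₂(s) ⇌ Hg₂²⁺(aq) + 2 Cl⁻(aq)
Ksp = [Hg₂²⁺][Cl⁻]^2 = [Hg₂²⁺](0.19)^2
[Hg₂²⁺] = 1.1×10⁻¹⁸ / (0.19)^2 = 3.0×10⁻¹⁷
[Hg₂²⁺] = 3.0×10⁻¹⁷ mol L⁻¹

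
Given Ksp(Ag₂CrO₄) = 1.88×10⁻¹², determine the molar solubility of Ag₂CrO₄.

7.77×10⁻⁵ M

Ag₂CrO₄(s) ⇌ 2 Ag⁺(aq) + CrO₄²⁻(aq)
With molar solubility s: [Ag⁺] = 2s, [CrO₄²⁻] = s.
Ksp = [Ag⁺]^2[CrO₄²⁻] = (2s)^2 · s = 4s^3
4s^3 = 1.88×10⁻¹²  ⇒  s^3 = 4.70×10⁻¹³
s = (4.70×10⁻¹³)^(1/3) = 7.77×10⁻⁵ M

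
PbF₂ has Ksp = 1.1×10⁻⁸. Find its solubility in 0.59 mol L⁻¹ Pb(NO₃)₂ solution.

PbF₂(s) ⇌ Pb²⁺(aq) + 2 F⁻(aq)
Let s be the solubility of PbF₂ here. The common ion gives [Pb²⁺] ≈ 0.59 mol L⁻¹, and [F⁻] = 2s.
Ksp = [Pb²⁺][F⁻]^2 = (0.59)(2s)^2
(2s)^2 = 1.1×10⁻⁸ / (0.59) = 1.9×10⁻⁸
s = 6.8×10⁻⁵ mol L⁻¹

6.8×10⁻⁵ M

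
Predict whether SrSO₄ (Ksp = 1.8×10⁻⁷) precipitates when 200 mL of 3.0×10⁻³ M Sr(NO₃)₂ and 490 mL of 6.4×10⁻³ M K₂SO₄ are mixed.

Yes

The combined volume is 690 mL.
[Sr²⁺] = (3.0×10⁻³)(200)/690 = 8.7×10⁻⁴ M
[SO₄²⁻] = (6.4×10⁻³)(490)/690 = 4.5×10⁻³ M
Q = [Sr²⁺][SO₄²⁻] = 4.0×10⁻⁶
Because Q > Ksp (4.0×10⁻⁶ vs 1.8×10⁻⁷), a precipitate of SrSO₄ forms.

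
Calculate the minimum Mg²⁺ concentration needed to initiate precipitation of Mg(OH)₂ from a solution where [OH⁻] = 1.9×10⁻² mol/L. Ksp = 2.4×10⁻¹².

6.6×10⁻⁹ M

Precipitation of each salt begins when its ion product equals Ksp.
Mg(OH)₂(s) ⇌ Mg²⁺(aq) + 2 OH⁻(aq)
Ksp = [Mg²⁺][OH⁻]^2 = [Mg²⁺](1.9×10⁻²)^2
[Mg²⁺] = 2.4×10⁻¹² / (1.9×10⁻²)^2 = 6.6×10⁻⁹
[Mg²⁺] = 6.6×10⁻⁹ mol/L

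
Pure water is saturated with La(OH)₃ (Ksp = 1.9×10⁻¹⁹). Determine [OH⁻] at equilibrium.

2.7×10⁻⁵ M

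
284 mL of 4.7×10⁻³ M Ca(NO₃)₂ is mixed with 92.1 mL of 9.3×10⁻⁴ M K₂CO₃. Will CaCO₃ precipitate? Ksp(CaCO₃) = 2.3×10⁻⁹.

Total volume after mixing = 284 + 92.1 = 376.1 mL.
[Ca²⁺] = (4.7×10⁻³)(284)/376.1 = 3.5×10⁻³ M
[CO₃²⁻] = (9.3×10⁻⁴)(92.1)/376.1 = 2.3×10⁻⁴ M
Q = [Ca²⁺][CO₃²⁻] = 8.1×10⁻⁷
Because Q > Ksp (8.1×10⁻⁷ vs 2.3×10⁻⁹), a precipitate of CaCO₃ forms.

Yes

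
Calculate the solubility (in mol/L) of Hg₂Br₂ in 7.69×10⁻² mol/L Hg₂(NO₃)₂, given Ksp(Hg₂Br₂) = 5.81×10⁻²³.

Hg₂Br₂(s) ⇌ Hg₂²⁺(aq) + 2 Br⁻(aq)
Hg₂²⁺ is already present at 7.69×10⁻² mol/L. If s mol/L of Hg₂Br₂ dissolves, [Br⁻] = 2s while [Hg₂²⁺] ≈ 7.69×10⁻² mol/L.
Ksp = [Hg₂²⁺][Br⁻]^2 = (7.69×10⁻²)(2s)^2
(2s)^2 = 5.81×10⁻²³ / (7.69×10⁻²) = 7.56×10⁻²²
s = 1.37×10⁻¹¹ mol/L

1.37×10⁻¹¹ M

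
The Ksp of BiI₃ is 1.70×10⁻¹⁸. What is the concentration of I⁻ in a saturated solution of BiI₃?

4.75×10⁻⁵ M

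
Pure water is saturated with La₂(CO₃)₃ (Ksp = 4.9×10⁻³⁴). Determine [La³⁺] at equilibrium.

1.7×10⁻⁷ M

La₂(CO₃)₃(s) ⇌ 2 La³⁺(aq) + 3 CO₃²⁻(aq)
Let s be the molar solubility. Then [La³⁺] = 2s and [CO₃²⁻] = 3s.
Ksp = [La³⁺]^2[CO₃²⁻]^3 = (2s)^2 · (3s)^3 = 108s^5 = 4.9×10⁻³⁴
s = 8.5×10⁻⁸ mol/L
[La³⁺] = 2s = 1.7×10⁻⁷ mol/L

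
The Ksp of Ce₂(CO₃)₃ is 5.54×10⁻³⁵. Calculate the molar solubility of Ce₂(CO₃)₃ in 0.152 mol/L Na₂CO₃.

Ce₂(CO₃)₃(s) ⇌ 2 Ce³⁺(aq) + 3 CO₃²⁻(aq)
Let s be the solubility of Ce₂(CO₃)₃ here. The common ion gives [CO₃²⁻] ≈ 0.152 mol/L, and [Ce³⁺] = 2s.
Ksp = [Ce³⁺]^2[CO₃²⁻]^3 = (2s)^2(0.152)^3
(2s)^2 = 5.54×10⁻³⁵ / (0.152)^3 = 1.58×10⁻³²
s = 6.28×10⁻¹⁷ mol/L

6.28×10⁻¹⁷ M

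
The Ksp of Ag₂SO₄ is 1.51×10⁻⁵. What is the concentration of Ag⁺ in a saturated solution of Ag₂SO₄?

3.11×10⁻² M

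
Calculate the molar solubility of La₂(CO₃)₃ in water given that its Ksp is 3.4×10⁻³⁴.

La₂(CO₃)₃(s) ⇌ 2 La³⁺(aq) + 3 CO₃²⁻(aq)
Call the molar solubility s, so that [La³⁺] = 2s and [CO₃²⁻] = 3s.
Ksp = [La³⁺]^2[CO₃²⁻]^3 = (2s)^2 · (3s)^3 = 108s^5
108s^5 = 3.4×10⁻³⁴  ⇒  s^5 = 3.1×10⁻³⁶
s = 7.9×10⁻⁸ mol/L

7.9×10⁻⁸ M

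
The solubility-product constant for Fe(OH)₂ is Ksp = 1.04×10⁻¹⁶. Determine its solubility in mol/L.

2.96×10⁻⁶ M

Fe(OH)₂(s) ⇌ Fe²⁺(aq) + 2 OH⁻(aq)
If s mol/L of Fe(OH)₂ dissolves, [Fe²⁺] = s and [OH⁻] = 2s.
Ksp = [Fe²⁺][OH⁻]^2 = s · (2s)^2 = 4s^3
4s^3 = 1.04×10⁻¹⁶  ⇒  s^3 = 2.60×10⁻¹⁷
Taking the 3rd root, s = 2.96×10⁻⁶ mol/L.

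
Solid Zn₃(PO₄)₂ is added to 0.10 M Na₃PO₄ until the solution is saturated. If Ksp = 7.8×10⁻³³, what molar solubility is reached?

3.1×10⁻¹¹ M

Zn₃(PO₄)₂(s) ⇌ 3 Zn²⁺(aq) + 2 PO₄³⁻(aq)
The solution already contains PO₄³⁻ at 0.10 M. Let s be the molar solubility of Zn₃(PO₄)₂.
[PO₄³⁻] ≈ 0.10 M (common ion dominates); [Zn²⁺] = 3s.
Ksp = [Zn²⁺]^3[PO₄³⁻]^2 = (3s)^3(0.10)^2
(3s)^3 = 7.8×10⁻³³ / (0.10)^2 = 7.8×10⁻³¹
s = 3.1×10⁻¹¹ M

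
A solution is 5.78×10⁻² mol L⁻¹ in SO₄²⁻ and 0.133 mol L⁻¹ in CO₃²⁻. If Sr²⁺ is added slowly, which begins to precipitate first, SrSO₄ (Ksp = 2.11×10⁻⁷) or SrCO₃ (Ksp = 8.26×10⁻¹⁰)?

SrCO₃

Each salt precipitates once Q = Ksp for that salt.
For SrSO₄: [Sr²⁺] = (Ksp/[SO₄²⁻]) = 3.65×10⁻⁶ mol L⁻¹
For SrCO₃: [Sr²⁺] = (Ksp/[CO₃²⁻]) = 6.21×10⁻⁹ mol L⁻¹
The smaller threshold [Sr²⁺] is reached first, so SrCO₃ precipitates first.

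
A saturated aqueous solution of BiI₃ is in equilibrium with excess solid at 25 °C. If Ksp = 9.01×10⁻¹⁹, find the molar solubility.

1.35×10⁻⁵ M

BiI₃(s) ⇌ Bi³⁺(aq) + 3 I⁻(aq)
Let s be the molar solubility. Then [Bi³⁺] = s and [I⁻] = 3s.
Ksp = [Bi³⁺][I⁻]^3 = s · (3s)^3 = 27s^4
27s^4 = 9.01×10⁻¹⁹  ⇒  s^4 = 3.34×10⁻²⁰
s = (3.34×10⁻²⁰)^(1/4) = 1.35×10⁻⁵ mol L⁻¹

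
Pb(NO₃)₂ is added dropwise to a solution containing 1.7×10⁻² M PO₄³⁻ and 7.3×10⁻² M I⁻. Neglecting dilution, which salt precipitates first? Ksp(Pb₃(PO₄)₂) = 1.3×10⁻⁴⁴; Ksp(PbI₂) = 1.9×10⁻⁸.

Pb₃(PO₄)₂

A salt starts to precipitate once the ion product Q reaches its Ksp.
For Pb₃(PO₄)₂: [Pb²⁺] = (Ksp/[PO₄³⁻]^2)^(1/3) = 3.6×10⁻¹⁴ M
For PbI₂: [Pb²⁺] = (Ksp/[I⁻]^2) = 3.6×10⁻⁶ M
Pb₃(PO₄)₂ requires the lower [Pb²⁺], so it precipitates first.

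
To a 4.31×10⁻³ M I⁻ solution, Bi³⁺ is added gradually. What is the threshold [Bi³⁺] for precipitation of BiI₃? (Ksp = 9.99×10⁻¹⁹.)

Precipitation of each salt begins when its ion product equals Ksp.
BiI₃(s) ⇌ Bi³⁺(aq) + 3 I⁻(aq)
Ksp = [Bi³⁺][I⁻]^3 = [Bi³⁺](4.31×10⁻³)^3
[Bi³⁺] = 9.99×10⁻¹⁹ / (4.31×10⁻³)^3 = 1.25×10⁻¹¹
[Bi³⁺] = 1.25×10⁻¹¹ M

1.25×10⁻¹¹ M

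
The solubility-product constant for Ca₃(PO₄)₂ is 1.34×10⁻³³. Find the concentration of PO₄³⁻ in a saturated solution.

Ca₃(PO₄)₂(s) ⇌ 3 Ca²⁺(aq) + 2 PO₄³⁻(aq)
Call the molar solubility s, so that [Ca²⁺] = 3s and [PO₄³⁻] = 2s.
Ksp = [Ca²⁺]^3[PO₄³⁻]^2 = (3s)^3 · (2s)^2 = 108s^5 = 1.34×10⁻³³
s = 1.04×10⁻⁷ mol L⁻¹
[PO₄³⁻] = 2s = 2.09×10⁻⁷ mol L⁻¹

2.09×10⁻⁷ M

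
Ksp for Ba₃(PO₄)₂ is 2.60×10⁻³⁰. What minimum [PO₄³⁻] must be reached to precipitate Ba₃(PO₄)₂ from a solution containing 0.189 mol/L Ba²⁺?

The threshold for precipitation is Q = Ksp.
Ba₃(PO₄)₂(s) ⇌ 3 Ba²⁺(aq) + 2 PO₄³⁻(aq)
Ksp = [Ba²⁺]^3[PO₄³⁻]^2 = [PO₄³⁻]^2(0.189)^3
[PO₄³⁻]^2 = 2.60×10⁻³⁰ / (0.189)^3 = 3.85×10⁻²⁸
[PO₄³⁻] = 1.96×10⁻¹⁴ mol/L

1.96×10⁻¹⁴ M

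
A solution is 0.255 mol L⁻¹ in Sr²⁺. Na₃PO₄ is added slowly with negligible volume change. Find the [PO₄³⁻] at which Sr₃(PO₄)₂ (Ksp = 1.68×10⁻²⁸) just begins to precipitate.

Each salt precipitates once Q = Ksp for that salt.
Sr₃(PO₄)₂(s) ⇌ 3 Sr²⁺(aq) + 2 PO₄³⁻(aq)
Ksp = [Sr²⁺]^3[PO₄³⁻]^2 = [PO₄³⁻]^2(0.255)^3
[PO₄³⁻]^2 = 1.68×10⁻²⁸ / (0.255)^3 = 1.01×10⁻²⁶
[PO₄³⁻] = 1.01×10⁻¹³ mol L⁻¹

1.01×10⁻¹³ M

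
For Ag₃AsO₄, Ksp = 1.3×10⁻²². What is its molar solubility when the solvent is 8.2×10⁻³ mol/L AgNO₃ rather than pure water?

Ag₃AsO₄(s) ⇌ 3 Ag⁺(aq) + AsO₄³⁻(aq)
Ag⁺ is already present at 8.2×10⁻³ mol/L. If s mol/L of Ag₃AsO₄ dissolves, [AsO₄³⁻] = s while [Ag⁺] ≈ 8.2×10⁻³ mol/L.
Ksp = [Ag⁺]^3[AsO₄³⁻] = (8.2×10⁻³)^3s
s = 1.3×10⁻²² / (8.2×10⁻³)^3 = 2.4×10⁻¹⁶
s = 2.4×10⁻¹⁶ mol/L

2.4×10⁻¹⁶ M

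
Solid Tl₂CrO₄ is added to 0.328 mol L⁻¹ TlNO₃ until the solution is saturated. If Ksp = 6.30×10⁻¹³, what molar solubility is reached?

5.86×10⁻¹² M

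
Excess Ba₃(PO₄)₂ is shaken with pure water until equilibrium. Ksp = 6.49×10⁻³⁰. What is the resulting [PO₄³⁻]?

1.14×10⁻⁶ M

Ba₃(PO₄)₂(s) ⇌ 3 Ba²⁺(aq) + 2 PO₄³⁻(aq)
Call the molar solubility s, so that [Ba²⁺] = 3s and [PO₄³⁻] = 2s.
Ksp = [Ba²⁺]^3[PO₄³⁻]^2 = (3s)^3 · (2s)^2 = 108s^5 = 6.49×10⁻³⁰
s = 5.70×10⁻⁷ mol L⁻¹
[PO₄³⁻] = 2s = 1.14×10⁻⁶ mol L⁻¹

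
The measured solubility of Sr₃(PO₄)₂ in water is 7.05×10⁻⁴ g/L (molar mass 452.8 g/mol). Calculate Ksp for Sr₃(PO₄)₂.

Convert to molarity: s = 7.05×10⁻⁴ / 452.8 = 1.5570×10⁻⁶ mol/L
Sr₃(PO₄)₂(s) ⇌ 3 Sr²⁺(aq) + 2 PO₄³⁻(aq)
With molar solubility s: [Sr²⁺] = 3s, [PO₄³⁻] = 2s.
Ksp = [Sr²⁺]^3[PO₄³⁻]^2 = (3s)^3 · (2s)^2 = 108s^5
Ksp = 108 × (1.5570×10⁻⁶)^5 = 9.88×10⁻²⁸

Ksp = 9.88×10⁻²⁸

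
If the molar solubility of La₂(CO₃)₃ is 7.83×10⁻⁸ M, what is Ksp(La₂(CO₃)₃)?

Ksp = 3.18×10⁻³⁴

La₂(CO₃)₃(s) ⇌ 2 La³⁺(aq) + 3 CO₃²⁻(aq)
Let s be the molar solubility. Then [La³⁺] = 2s and [CO₃²⁻] = 3s.
Ksp = [La³⁺]^2[CO₃²⁻]^3 = (2s)^2 · (3s)^3 = 108s^5
Ksp = 108 × (7.83×10⁻⁸)^5 = 3.18×10⁻³⁴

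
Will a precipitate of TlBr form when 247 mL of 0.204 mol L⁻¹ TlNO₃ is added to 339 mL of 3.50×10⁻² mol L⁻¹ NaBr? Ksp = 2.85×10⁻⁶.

Yes

Total volume after mixing = 247 + 339 = 586 mL.
[Tl⁺] = (0.204)(247)/586 = 8.60×10⁻² mol L⁻¹
[Br⁻] = (3.50×10⁻²)(339)/586 = 2.02×10⁻² mol L⁻¹
Q = [Tl⁺][Br⁻] = 1.74×10⁻³
Since Q (1.74×10⁻³) exceeds Ksp (2.85×10⁻⁶), TlBr will precipitate.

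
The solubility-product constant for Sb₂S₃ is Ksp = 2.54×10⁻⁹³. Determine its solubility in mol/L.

Sb₂S₃(s) ⇌ 2 Sb³⁺(aq) + 3 S²⁻(aq)
If s mol/L of Sb₂S₃ dissolves, [Sb³⁺] = 2s and [S²⁻] = 3s.
Ksp = [Sb³⁺]^2[S²⁻]^3 = (2s)^2 · (3s)^3 = 108s^5
108s^5 = 2.54×10⁻⁹³  ⇒  s^5 = 2.35×10⁻⁹⁵
s = (2.35×10⁻⁹⁵)^(1/5) = 1.19×10⁻¹⁹ M

1.19×10⁻¹⁹ M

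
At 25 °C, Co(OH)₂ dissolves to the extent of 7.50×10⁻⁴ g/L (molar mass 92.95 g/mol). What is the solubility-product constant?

Ksp = 2.10×10⁻¹⁵

Convert to molarity: s = 7.50×10⁻⁴ / 92.95 = 8.0689×10⁻⁶ mol/L
Co(OH)₂(s) ⇌ Co²⁺(aq) + 2 OH⁻(aq)
For each mole of Co(OH)₂ that dissolves per liter, [Co²⁺] = s and [OH⁻] = 2s; let s denote this solubility.
Ksp = [Co²⁺][OH⁻]^2 = s · (2s)^2 = 4s^3
Ksp = 4 × (8.0689×10⁻⁶)^3 = 2.10×10⁻¹⁵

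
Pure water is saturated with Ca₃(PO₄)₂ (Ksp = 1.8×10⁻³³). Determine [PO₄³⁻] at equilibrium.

2.2×10⁻⁷ M

Ca₃(PO₄)₂(s) ⇌ 3 Ca²⁺(aq) + 2 PO₄³⁻(aq)
Let s be the molar solubility. Then [Ca²⁺] = 3s and [PO₄³⁻] = 2s.
Ksp = [Ca²⁺]^3[PO₄³⁻]^2 = (3s)^3 · (2s)^2 = 108s^5 = 1.8×10⁻³³
s = 1.1×10⁻⁷ M
[PO₄³⁻] = 2s = 2.2×10⁻⁷ M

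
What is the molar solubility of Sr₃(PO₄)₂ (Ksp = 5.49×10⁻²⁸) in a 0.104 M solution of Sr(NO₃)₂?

3.49×10⁻¹³ M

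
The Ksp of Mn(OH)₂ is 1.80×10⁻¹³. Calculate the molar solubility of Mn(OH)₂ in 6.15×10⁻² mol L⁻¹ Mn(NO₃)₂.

8.55×10⁻⁷ M

Mn(OH)₂(s) ⇌ Mn²⁺(aq) + 2 OH⁻(aq)
Let s be the solubility of Mn(OH)₂ here. The common ion gives [Mn²⁺] ≈ 6.15×10⁻² mol L⁻¹, and [OH⁻] = 2s.
Ksp = [Mn²⁺][OH⁻]^2 = (6.15×10⁻²)(2s)^2
(2s)^2 = 1.80×10⁻¹³ / (6.15×10⁻²) = 2.93×10⁻¹²
s = 8.55×10⁻⁷ mol L⁻¹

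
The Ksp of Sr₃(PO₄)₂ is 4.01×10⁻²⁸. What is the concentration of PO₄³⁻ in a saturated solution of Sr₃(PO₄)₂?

2.60×10⁻⁶ M

Sr₃(PO₄)₂(s) ⇌ 3 Sr²⁺(aq) + 2 PO₄³⁻(aq)
Let s be the molar solubility. Then [Sr²⁺] = 3s and [PO₄³⁻] = 2s.
Ksp = [Sr²⁺]^3[PO₄³⁻]^2 = (3s)^3 · (2s)^2 = 108s^5 = 4.01×10⁻²⁸
s = 1.30×10⁻⁶ M
[PO₄³⁻] = 2s = 2.60×10⁻⁶ M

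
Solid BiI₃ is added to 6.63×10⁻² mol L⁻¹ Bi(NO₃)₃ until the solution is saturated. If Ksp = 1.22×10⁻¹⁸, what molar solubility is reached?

8.80×10⁻⁷ M

BiI₃(s) ⇌ Bi³⁺(aq) + 3 I⁻(aq)
The solution already contains Bi³⁺ at 6.63×10⁻² mol L⁻¹. Let s be the molar solubility of BiI₃.
[Bi³⁺] ≈ 6.63×10⁻² mol L⁻¹ (common ion dominates); [I⁻] = 3s.
Ksp = [Bi³⁺][I⁻]^3 = (6.63×10⁻²)(3s)^3
(3s)^3 = 1.22×10⁻¹⁸ / (6.63×10⁻²) = 1.84×10⁻¹⁷
s = 8.80×10⁻⁷ mol L⁻¹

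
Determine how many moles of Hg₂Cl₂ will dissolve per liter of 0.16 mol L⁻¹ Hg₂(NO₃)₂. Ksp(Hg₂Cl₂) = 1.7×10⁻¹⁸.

Hg₂Cl₂(s) ⇌ Hg₂²⁺(aq) + 2 Cl⁻(aq)
Let s be the solubility of Hg₂Cl₂ here. The common ion gives [Hg₂²⁺] ≈ 0.16 mol L⁻¹, and [Cl⁻] = 2s.
Ksp = [Hg₂²⁺][Cl⁻]^2 = (0.16)(2s)^2
(2s)^2 = 1.7×10⁻¹⁸ / (0.16) = 1.1×10⁻¹⁷
s = 1.6×10⁻⁹ mol L⁻¹

1.6×10⁻⁹ M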